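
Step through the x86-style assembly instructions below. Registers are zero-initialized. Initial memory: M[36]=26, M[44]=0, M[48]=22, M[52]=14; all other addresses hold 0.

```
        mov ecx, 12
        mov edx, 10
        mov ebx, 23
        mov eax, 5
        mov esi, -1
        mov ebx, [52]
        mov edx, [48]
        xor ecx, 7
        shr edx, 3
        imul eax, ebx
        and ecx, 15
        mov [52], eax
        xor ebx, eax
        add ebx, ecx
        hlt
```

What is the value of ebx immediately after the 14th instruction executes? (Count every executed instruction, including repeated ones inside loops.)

after mov ecx, 12: ecx=12
after mov edx, 10: edx=10
after mov ebx, 23: ebx=23
after mov eax, 5: eax=5
after mov esi, -1: esi=-1
after mov ebx, [52]: ebx=M[52]=14
after mov edx, [48]: edx=M[48]=22
after xor ecx, 7: ecx=12^7=11
after shr edx, 3: edx=22>>3=2
after imul eax, ebx: eax=5*14=70
after and ecx, 15: ecx=11&15=11
mov [52], eax → M[52]=70
after xor ebx, eax: ebx=14^70=72
after add ebx, ecx: ebx=72+11=83
After step 14: ebx = 83.

83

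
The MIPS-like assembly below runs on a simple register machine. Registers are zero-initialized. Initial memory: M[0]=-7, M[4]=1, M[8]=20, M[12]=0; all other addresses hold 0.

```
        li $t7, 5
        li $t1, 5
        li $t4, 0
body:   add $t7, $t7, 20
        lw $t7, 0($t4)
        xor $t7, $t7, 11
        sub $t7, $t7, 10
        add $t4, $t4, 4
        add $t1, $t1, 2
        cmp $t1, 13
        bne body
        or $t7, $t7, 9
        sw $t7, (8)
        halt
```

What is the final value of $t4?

after li $t7, 5: $t7=5
after li $t1, 5: $t1=5
after li $t4, 0: $t4=0
after add $t7, $t7, 20: $t7=5+20=25
after lw $t7, 0($t4): $t7=M[0]=-7
after xor $t7, $t7, 11: $t7=(-7)^11=-14
after sub $t7, $t7, 10: $t7=(-14)-10=-24
after add $t4, $t4, 4: $t4=0+4=4
after add $t1, $t1, 2: $t1=5+2=7
cmp $t1, 13  (cmp 7,13)
bne body: taken
after add $t7, $t7, 20: $t7=(-24)+20=-4
after lw $t7, 0($t4): $t7=M[4]=1
after xor $t7, $t7, 11: $t7=1^11=10
after sub $t7, $t7, 10: $t7=10-10=0
after add $t4, $t4, 4: $t4=4+4=8
after add $t1, $t1, 2: $t1=7+2=9
cmp $t1, 13  (cmp 9,13)
bne body: taken
after add $t7, $t7, 20: $t7=0+20=20
after lw $t7, 0($t4): $t7=M[8]=20
after xor $t7, $t7, 11: $t7=20^11=31
after sub $t7, $t7, 10: $t7=31-10=21
after add $t4, $t4, 4: $t4=8+4=12
after add $t1, $t1, 2: $t1=9+2=11
cmp $t1, 13  (cmp 11,13)
bne body: taken
after add $t7, $t7, 20: $t7=21+20=41
after lw $t7, 0($t4): $t7=M[12]=0
after xor $t7, $t7, 11: $t7=0^11=11
after sub $t7, $t7, 10: $t7=11-10=1
after add $t4, $t4, 4: $t4=12+4=16
after add $t1, $t1, 2: $t1=11+2=13
cmp $t1, 13  (cmp 13,13)
bne body: not taken
after or $t7, $t7, 9: $t7=1|9=9
sw $t7, (8) → M[8]=9
halt.

16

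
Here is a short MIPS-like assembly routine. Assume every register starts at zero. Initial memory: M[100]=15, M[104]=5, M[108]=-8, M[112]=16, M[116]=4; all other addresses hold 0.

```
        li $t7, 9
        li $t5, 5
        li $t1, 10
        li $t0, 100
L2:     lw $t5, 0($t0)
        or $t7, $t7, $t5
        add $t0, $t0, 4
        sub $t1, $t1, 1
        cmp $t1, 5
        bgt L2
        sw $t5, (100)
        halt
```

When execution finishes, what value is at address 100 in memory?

4

li $t7, 9 → $t7=9
li $t5, 5 → $t5=5
li $t1, 10 → $t1=10
li $t0, 100 → $t0=100
lw $t5, 0($t0) → $t5=M[100]=15
or $t7, $t7, $t5 → $t7=9|15=15
add $t0, $t0, 4 → $t0=100+4=104
sub $t1, $t1, 1 → $t1=10-1=9
cmp $t1, 5  (cmp 9,5)
bgt L2: taken
lw $t5, 0($t0) → $t5=M[104]=5
or $t7, $t7, $t5 → $t7=15|5=15
add $t0, $t0, 4 → $t0=104+4=108
sub $t1, $t1, 1 → $t1=9-1=8
cmp $t1, 5  (cmp 8,5)
bgt L2: taken
lw $t5, 0($t0) → $t5=M[108]=-8
or $t7, $t7, $t5 → $t7=15|(-8)=-1
add $t0, $t0, 4 → $t0=108+4=112
sub $t1, $t1, 1 → $t1=8-1=7
cmp $t1, 5  (cmp 7,5)
bgt L2: taken
lw $t5, 0($t0) → $t5=M[112]=16
or $t7, $t7, $t5 → $t7=(-1)|16=-1
add $t0, $t0, 4 → $t0=112+4=116
sub $t1, $t1, 1 → $t1=7-1=6
cmp $t1, 5  (cmp 6,5)
bgt L2: taken
lw $t5, 0($t0) → $t5=M[116]=4
or $t7, $t7, $t5 → $t7=(-1)|4=-1
add $t0, $t0, 4 → $t0=116+4=120
sub $t1, $t1, 1 → $t1=6-1=5
cmp $t1, 5  (cmp 5,5)
bgt L2: not taken
sw $t5, (100) → M[100]=4
halt.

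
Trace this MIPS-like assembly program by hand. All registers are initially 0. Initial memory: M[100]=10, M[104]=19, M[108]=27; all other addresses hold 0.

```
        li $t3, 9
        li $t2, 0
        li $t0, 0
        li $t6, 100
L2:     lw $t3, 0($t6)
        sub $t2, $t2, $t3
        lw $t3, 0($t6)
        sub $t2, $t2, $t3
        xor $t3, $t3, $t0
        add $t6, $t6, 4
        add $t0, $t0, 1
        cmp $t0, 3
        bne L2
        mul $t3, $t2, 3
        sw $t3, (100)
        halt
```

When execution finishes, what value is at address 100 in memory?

-336

after li $t3, 9: $t3=9
after li $t2, 0: $t2=0
after li $t0, 0: $t0=0
after li $t6, 100: $t6=100
after lw $t3, 0($t6): $t3=M[100]=10
after sub $t2, $t2, $t3: $t2=0-10=-10
after lw $t3, 0($t6): $t3=M[100]=10
after sub $t2, $t2, $t3: $t2=(-10)-10=-20
after xor $t3, $t3, $t0: $t3=10^0=10
after add $t6, $t6, 4: $t6=100+4=104
after add $t0, $t0, 1: $t0=0+1=1
cmp $t0, 3  (cmp 1,3)
bne L2: taken
after lw $t3, 0($t6): $t3=M[104]=19
after sub $t2, $t2, $t3: $t2=(-20)-19=-39
after lw $t3, 0($t6): $t3=M[104]=19
after sub $t2, $t2, $t3: $t2=(-39)-19=-58
after xor $t3, $t3, $t0: $t3=19^1=18
after add $t6, $t6, 4: $t6=104+4=108
after add $t0, $t0, 1: $t0=1+1=2
cmp $t0, 3  (cmp 2,3)
bne L2: taken
after lw $t3, 0($t6): $t3=M[108]=27
after sub $t2, $t2, $t3: $t2=(-58)-27=-85
after lw $t3, 0($t6): $t3=M[108]=27
after sub $t2, $t2, $t3: $t2=(-85)-27=-112
after xor $t3, $t3, $t0: $t3=27^2=25
after add $t6, $t6, 4: $t6=108+4=112
after add $t0, $t0, 1: $t0=2+1=3
cmp $t0, 3  (cmp 3,3)
bne L2: not taken
after mul $t3, $t2, 3: $t3=(-112)*3=-336
sw $t3, (100) → M[100]=-336
halt.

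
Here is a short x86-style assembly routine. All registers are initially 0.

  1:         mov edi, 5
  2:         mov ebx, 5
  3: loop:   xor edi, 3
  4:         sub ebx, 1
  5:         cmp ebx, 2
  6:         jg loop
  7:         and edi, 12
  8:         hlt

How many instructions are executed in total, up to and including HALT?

16

mov edi, 5 → edi=5
mov ebx, 5 → ebx=5
xor edi, 3 → edi=5^3=6
sub ebx, 1 → ebx=5-1=4
cmp ebx, 2  (cmp 4,2)
jg loop: taken
xor edi, 3 → edi=6^3=5
sub ebx, 1 → ebx=4-1=3
cmp ebx, 2  (cmp 3,2)
jg loop: taken
xor edi, 3 → edi=5^3=6
sub ebx, 1 → ebx=3-1=2
cmp ebx, 2  (cmp 2,2)
jg loop: not taken
and edi, 12 → edi=6&12=4
halt.
Total executed instructions: 16.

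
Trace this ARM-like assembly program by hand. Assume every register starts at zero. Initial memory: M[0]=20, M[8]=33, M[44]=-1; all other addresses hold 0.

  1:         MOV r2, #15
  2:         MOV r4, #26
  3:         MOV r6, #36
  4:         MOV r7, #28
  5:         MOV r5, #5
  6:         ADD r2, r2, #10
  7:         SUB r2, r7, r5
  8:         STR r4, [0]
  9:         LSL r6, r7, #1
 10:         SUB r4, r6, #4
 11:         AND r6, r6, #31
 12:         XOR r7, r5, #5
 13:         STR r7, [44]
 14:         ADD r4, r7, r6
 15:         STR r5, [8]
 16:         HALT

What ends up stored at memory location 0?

26

after MOV r2, #15: r2=15
after MOV r4, #26: r4=26
after MOV r6, #36: r6=36
after MOV r7, #28: r7=28
after MOV r5, #5: r5=5
after ADD r2, r2, #10: r2=15+10=25
after SUB r2, r7, r5: r2=28-5=23
STR r4, [0] → M[0]=26
after LSL r6, r7, #1: r6=28<<1=56
after SUB r4, r6, #4: r4=56-4=52
after AND r6, r6, #31: r6=56&31=24
after XOR r7, r5, #5: r7=5^5=0
STR r7, [44] → M[44]=0
after ADD r4, r7, r6: r4=0+24=24
STR r5, [8] → M[8]=5
halt.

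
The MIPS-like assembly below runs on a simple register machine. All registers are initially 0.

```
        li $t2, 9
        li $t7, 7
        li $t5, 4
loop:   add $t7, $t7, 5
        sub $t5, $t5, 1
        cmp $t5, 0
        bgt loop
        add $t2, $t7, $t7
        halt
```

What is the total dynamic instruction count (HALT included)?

21

li $t2, 9 → $t2=9
li $t7, 7 → $t7=7
li $t5, 4 → $t5=4
add $t7, $t7, 5 → $t7=7+5=12
sub $t5, $t5, 1 → $t5=4-1=3
cmp $t5, 0  (cmp 3,0)
bgt loop: taken
add $t7, $t7, 5 → $t7=12+5=17
sub $t5, $t5, 1 → $t5=3-1=2
cmp $t5, 0  (cmp 2,0)
bgt loop: taken
add $t7, $t7, 5 → $t7=17+5=22
sub $t5, $t5, 1 → $t5=2-1=1
cmp $t5, 0  (cmp 1,0)
bgt loop: taken
add $t7, $t7, 5 → $t7=22+5=27
sub $t5, $t5, 1 → $t5=1-1=0
cmp $t5, 0  (cmp 0,0)
bgt loop: not taken
add $t2, $t7, $t7 → $t2=27+27=54
halt.
Total executed instructions: 21.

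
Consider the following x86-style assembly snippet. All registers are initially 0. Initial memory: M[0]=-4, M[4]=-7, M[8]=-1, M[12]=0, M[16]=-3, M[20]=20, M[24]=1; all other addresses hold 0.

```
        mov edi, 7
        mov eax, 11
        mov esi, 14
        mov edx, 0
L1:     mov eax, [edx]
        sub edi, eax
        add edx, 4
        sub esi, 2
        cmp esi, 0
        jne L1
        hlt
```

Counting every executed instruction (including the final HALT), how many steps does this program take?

47

mov edi, 7 → edi=7
mov eax, 11 → eax=11
mov esi, 14 → esi=14
mov edx, 0 → edx=0
mov eax, [edx] → eax=M[0]=-4
sub edi, eax → edi=7-(-4)=11
add edx, 4 → edx=0+4=4
sub esi, 2 → esi=14-2=12
cmp esi, 0  (cmp 12,0)
jne L1: taken
mov eax, [edx] → eax=M[4]=-7
sub edi, eax → edi=11-(-7)=18
add edx, 4 → edx=4+4=8
sub esi, 2 → esi=12-2=10
cmp esi, 0  (cmp 10,0)
jne L1: taken
mov eax, [edx] → eax=M[8]=-1
sub edi, eax → edi=18-(-1)=19
add edx, 4 → edx=8+4=12
sub esi, 2 → esi=10-2=8
cmp esi, 0  (cmp 8,0)
jne L1: taken
mov eax, [edx] → eax=M[12]=0
sub edi, eax → edi=19-0=19
add edx, 4 → edx=12+4=16
sub esi, 2 → esi=8-2=6
cmp esi, 0  (cmp 6,0)
jne L1: taken
mov eax, [edx] → eax=M[16]=-3
sub edi, eax → edi=19-(-3)=22
add edx, 4 → edx=16+4=20
sub esi, 2 → esi=6-2=4
cmp esi, 0  (cmp 4,0)
jne L1: taken
mov eax, [edx] → eax=M[20]=20
sub edi, eax → edi=22-20=2
add edx, 4 → edx=20+4=24
sub esi, 2 → esi=4-2=2
cmp esi, 0  (cmp 2,0)
jne L1: taken
mov eax, [edx] → eax=M[24]=1
sub edi, eax → edi=2-1=1
add edx, 4 → edx=24+4=28
sub esi, 2 → esi=2-2=0
cmp esi, 0  (cmp 0,0)
jne L1: not taken
halt.
Total executed instructions: 47.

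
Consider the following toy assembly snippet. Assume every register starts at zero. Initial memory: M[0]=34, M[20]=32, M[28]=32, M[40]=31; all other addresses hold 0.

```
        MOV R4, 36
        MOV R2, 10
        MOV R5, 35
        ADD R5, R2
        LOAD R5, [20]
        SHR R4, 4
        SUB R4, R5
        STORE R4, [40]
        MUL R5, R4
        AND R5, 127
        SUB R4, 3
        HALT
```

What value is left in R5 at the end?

64

MOV R4, 36 → R4=36
MOV R2, 10 → R2=10
MOV R5, 35 → R5=35
ADD R5, R2 → R5=35+10=45
LOAD R5, [20] → R5=M[20]=32
SHR R4, 4 → R4=36>>4=2
SUB R4, R5 → R4=2-32=-30
STORE R4, [40] → M[40]=-30
MUL R5, R4 → R5=32*(-30)=-960
AND R5, 127 → R5=(-960)&127=64
SUB R4, 3 → R4=(-30)-3=-33
halt.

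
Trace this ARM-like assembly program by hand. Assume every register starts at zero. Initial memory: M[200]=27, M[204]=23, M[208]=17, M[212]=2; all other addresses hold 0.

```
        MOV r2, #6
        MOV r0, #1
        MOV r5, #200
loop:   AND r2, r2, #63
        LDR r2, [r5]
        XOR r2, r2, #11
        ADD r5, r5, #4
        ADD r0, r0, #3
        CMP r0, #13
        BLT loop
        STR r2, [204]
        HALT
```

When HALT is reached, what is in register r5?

216

r2=6
r0=1
r5=200
r2=6&63=6
r2=M[200]=27
r2=27^11=16
r5=200+4=204
r0=1+3=4
CMP r0, #13  (cmp 4,13)
BLT loop: taken
r2=16&63=16
r2=M[204]=23
r2=23^11=28
r5=204+4=208
r0=4+3=7
CMP r0, #13  (cmp 7,13)
BLT loop: taken
r2=28&63=28
r2=M[208]=17
r2=17^11=26
r5=208+4=212
r0=7+3=10
CMP r0, #13  (cmp 10,13)
BLT loop: taken
r2=26&63=26
r2=M[212]=2
r2=2^11=9
r5=212+4=216
r0=10+3=13
CMP r0, #13  (cmp 13,13)
BLT loop: not taken
STR r2, [204] → M[204]=9
halt.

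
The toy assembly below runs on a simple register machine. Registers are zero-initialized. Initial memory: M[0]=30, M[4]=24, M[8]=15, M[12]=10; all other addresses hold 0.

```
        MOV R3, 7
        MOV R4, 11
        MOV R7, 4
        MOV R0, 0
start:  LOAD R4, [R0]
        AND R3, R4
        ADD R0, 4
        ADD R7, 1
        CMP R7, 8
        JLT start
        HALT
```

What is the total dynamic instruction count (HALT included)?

29

R3=7
R4=11
R7=4
R0=0
R4=M[0]=30
R3=7&30=6
R0=0+4=4
R7=4+1=5
CMP R7, 8  (cmp 5,8)
JLT start: taken
R4=M[4]=24
R3=6&24=0
R0=4+4=8
R7=5+1=6
CMP R7, 8  (cmp 6,8)
JLT start: taken
R4=M[8]=15
R3=0&15=0
R0=8+4=12
R7=6+1=7
CMP R7, 8  (cmp 7,8)
JLT start: taken
R4=M[12]=10
R3=0&10=0
R0=12+4=16
R7=7+1=8
CMP R7, 8  (cmp 8,8)
JLT start: not taken
halt.
Total executed instructions: 29.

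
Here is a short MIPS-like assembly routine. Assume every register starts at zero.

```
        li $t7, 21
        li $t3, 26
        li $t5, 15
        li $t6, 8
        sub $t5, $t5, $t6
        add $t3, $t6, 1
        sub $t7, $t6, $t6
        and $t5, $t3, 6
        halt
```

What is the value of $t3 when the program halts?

9

$t7=21
$t3=26
$t5=15
$t6=8
$t5=15-8=7
$t3=8+1=9
$t7=8-8=0
$t5=9&6=0
halt.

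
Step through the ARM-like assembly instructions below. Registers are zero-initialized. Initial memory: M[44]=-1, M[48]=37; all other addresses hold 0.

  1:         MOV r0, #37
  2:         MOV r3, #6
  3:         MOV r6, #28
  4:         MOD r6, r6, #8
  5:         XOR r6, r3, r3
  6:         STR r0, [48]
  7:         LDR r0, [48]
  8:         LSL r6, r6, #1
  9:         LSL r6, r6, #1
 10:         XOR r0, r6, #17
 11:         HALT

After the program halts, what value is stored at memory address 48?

37

r0=37
r3=6
r6=28
r6=28%8=4
r6=6^6=0
STR r0, [48] → M[48]=37
r0=M[48]=37
r6=0<<1=0
r6=0<<1=0
r0=0^17=17
halt.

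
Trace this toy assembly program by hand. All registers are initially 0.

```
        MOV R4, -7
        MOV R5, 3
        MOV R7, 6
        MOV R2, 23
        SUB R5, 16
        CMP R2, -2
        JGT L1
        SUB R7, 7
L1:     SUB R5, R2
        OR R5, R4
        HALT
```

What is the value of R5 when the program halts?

MOV R4, -7 → R4=-7
MOV R5, 3 → R5=3
MOV R7, 6 → R7=6
MOV R2, 23 → R2=23
SUB R5, 16 → R5=3-16=-13
CMP R2, -2  (cmp 23,-2)
JGT L1: taken
SUB R5, R2 → R5=(-13)-23=-36
OR R5, R4 → R5=(-36)|(-7)=-3
halt.

-3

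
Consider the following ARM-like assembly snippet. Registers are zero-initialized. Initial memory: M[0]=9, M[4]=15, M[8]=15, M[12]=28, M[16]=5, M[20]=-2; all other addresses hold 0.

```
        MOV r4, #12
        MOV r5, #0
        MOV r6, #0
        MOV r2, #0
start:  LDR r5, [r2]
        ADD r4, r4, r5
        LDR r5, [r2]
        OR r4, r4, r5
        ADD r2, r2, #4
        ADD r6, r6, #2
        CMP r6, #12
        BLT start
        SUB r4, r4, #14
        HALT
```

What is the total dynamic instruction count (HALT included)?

54

after MOV r4, #12: r4=12
after MOV r5, #0: r5=0
after MOV r6, #0: r6=0
after MOV r2, #0: r2=0
after LDR r5, [r2]: r5=M[0]=9
after ADD r4, r4, r5: r4=12+9=21
after LDR r5, [r2]: r5=M[0]=9
after OR r4, r4, r5: r4=21|9=29
after ADD r2, r2, #4: r2=0+4=4
after ADD r6, r6, #2: r6=0+2=2
CMP r6, #12  (cmp 2,12)
BLT start: taken
after LDR r5, [r2]: r5=M[4]=15
after ADD r4, r4, r5: r4=29+15=44
after LDR r5, [r2]: r5=M[4]=15
after OR r4, r4, r5: r4=44|15=47
after ADD r2, r2, #4: r2=4+4=8
after ADD r6, r6, #2: r6=2+2=4
CMP r6, #12  (cmp 4,12)
BLT start: taken
after LDR r5, [r2]: r5=M[8]=15
after ADD r4, r4, r5: r4=47+15=62
after LDR r5, [r2]: r5=M[8]=15
after OR r4, r4, r5: r4=62|15=63
after ADD r2, r2, #4: r2=8+4=12
after ADD r6, r6, #2: r6=4+2=6
CMP r6, #12  (cmp 6,12)
BLT start: taken
after LDR r5, [r2]: r5=M[12]=28
after ADD r4, r4, r5: r4=63+28=91
after LDR r5, [r2]: r5=M[12]=28
after OR r4, r4, r5: r4=91|28=95
after ADD r2, r2, #4: r2=12+4=16
after ADD r6, r6, #2: r6=6+2=8
CMP r6, #12  (cmp 8,12)
BLT start: taken
after LDR r5, [r2]: r5=M[16]=5
after ADD r4, r4, r5: r4=95+5=100
after LDR r5, [r2]: r5=M[16]=5
after OR r4, r4, r5: r4=100|5=101
after ADD r2, r2, #4: r2=16+4=20
after ADD r6, r6, #2: r6=8+2=10
CMP r6, #12  (cmp 10,12)
BLT start: taken
after LDR r5, [r2]: r5=M[20]=-2
after ADD r4, r4, r5: r4=101+(-2)=99
after LDR r5, [r2]: r5=M[20]=-2
after OR r4, r4, r5: r4=99|(-2)=-1
after ADD r2, r2, #4: r2=20+4=24
after ADD r6, r6, #2: r6=10+2=12
CMP r6, #12  (cmp 12,12)
BLT start: not taken
after SUB r4, r4, #14: r4=(-1)-14=-15
halt.
Total executed instructions: 54.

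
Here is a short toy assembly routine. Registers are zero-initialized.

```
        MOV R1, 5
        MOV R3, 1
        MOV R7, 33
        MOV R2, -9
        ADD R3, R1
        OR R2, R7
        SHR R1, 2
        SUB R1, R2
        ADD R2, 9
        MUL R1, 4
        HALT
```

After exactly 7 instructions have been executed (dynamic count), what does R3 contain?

6

MOV R1, 5 → R1=5
MOV R3, 1 → R3=1
MOV R7, 33 → R7=33
MOV R2, -9 → R2=-9
ADD R3, R1 → R3=1+5=6
OR R2, R7 → R2=(-9)|33=-9
SHR R1, 2 → R1=5>>2=1
After step 7: R3 = 6.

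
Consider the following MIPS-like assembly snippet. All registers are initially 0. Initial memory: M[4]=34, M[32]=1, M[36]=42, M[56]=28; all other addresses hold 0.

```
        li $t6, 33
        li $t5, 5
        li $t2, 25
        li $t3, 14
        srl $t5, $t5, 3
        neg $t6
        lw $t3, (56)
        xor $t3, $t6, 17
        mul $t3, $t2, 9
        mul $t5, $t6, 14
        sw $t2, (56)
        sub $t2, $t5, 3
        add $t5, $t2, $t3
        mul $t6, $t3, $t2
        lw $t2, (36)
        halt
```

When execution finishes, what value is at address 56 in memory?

25

after li $t6, 33: $t6=33
after li $t5, 5: $t5=5
after li $t2, 25: $t2=25
after li $t3, 14: $t3=14
after srl $t5, $t5, 3: $t5=5>>3=0
after neg $t6: $t6=-(33)=-33
after lw $t3, (56): $t3=M[56]=28
after xor $t3, $t6, 17: $t3=(-33)^17=-50
after mul $t3, $t2, 9: $t3=25*9=225
after mul $t5, $t6, 14: $t5=(-33)*14=-462
sw $t2, (56) → M[56]=25
after sub $t2, $t5, 3: $t2=(-462)-3=-465
after add $t5, $t2, $t3: $t5=(-465)+225=-240
after mul $t6, $t3, $t2: $t6=225*(-465)=-104625
after lw $t2, (36): $t2=M[36]=42
halt.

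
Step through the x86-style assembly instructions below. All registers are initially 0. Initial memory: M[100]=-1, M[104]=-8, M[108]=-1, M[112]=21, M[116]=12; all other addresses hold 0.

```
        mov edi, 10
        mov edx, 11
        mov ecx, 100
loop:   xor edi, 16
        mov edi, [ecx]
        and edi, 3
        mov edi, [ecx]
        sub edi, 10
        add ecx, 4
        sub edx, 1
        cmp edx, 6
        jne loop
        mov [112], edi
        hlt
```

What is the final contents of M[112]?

2

mov edi, 10 → edi=10
mov edx, 11 → edx=11
mov ecx, 100 → ecx=100
xor edi, 16 → edi=10^16=26
mov edi, [ecx] → edi=M[100]=-1
and edi, 3 → edi=(-1)&3=3
mov edi, [ecx] → edi=M[100]=-1
sub edi, 10 → edi=(-1)-10=-11
add ecx, 4 → ecx=100+4=104
sub edx, 1 → edx=11-1=10
cmp edx, 6  (cmp 10,6)
jne loop: taken
xor edi, 16 → edi=(-11)^16=-27
mov edi, [ecx] → edi=M[104]=-8
and edi, 3 → edi=(-8)&3=0
mov edi, [ecx] → edi=M[104]=-8
sub edi, 10 → edi=(-8)-10=-18
add ecx, 4 → ecx=104+4=108
sub edx, 1 → edx=10-1=9
cmp edx, 6  (cmp 9,6)
jne loop: taken
xor edi, 16 → edi=(-18)^16=-2
mov edi, [ecx] → edi=M[108]=-1
and edi, 3 → edi=(-1)&3=3
mov edi, [ecx] → edi=M[108]=-1
sub edi, 10 → edi=(-1)-10=-11
add ecx, 4 → ecx=108+4=112
sub edx, 1 → edx=9-1=8
cmp edx, 6  (cmp 8,6)
jne loop: taken
xor edi, 16 → edi=(-11)^16=-27
mov edi, [ecx] → edi=M[112]=21
and edi, 3 → edi=21&3=1
mov edi, [ecx] → edi=M[112]=21
sub edi, 10 → edi=21-10=11
add ecx, 4 → ecx=112+4=116
sub edx, 1 → edx=8-1=7
cmp edx, 6  (cmp 7,6)
jne loop: taken
xor edi, 16 → edi=11^16=27
mov edi, [ecx] → edi=M[116]=12
and edi, 3 → edi=12&3=0
mov edi, [ecx] → edi=M[116]=12
sub edi, 10 → edi=12-10=2
add ecx, 4 → ecx=116+4=120
sub edx, 1 → edx=7-1=6
cmp edx, 6  (cmp 6,6)
jne loop: not taken
mov [112], edi → M[112]=2
halt.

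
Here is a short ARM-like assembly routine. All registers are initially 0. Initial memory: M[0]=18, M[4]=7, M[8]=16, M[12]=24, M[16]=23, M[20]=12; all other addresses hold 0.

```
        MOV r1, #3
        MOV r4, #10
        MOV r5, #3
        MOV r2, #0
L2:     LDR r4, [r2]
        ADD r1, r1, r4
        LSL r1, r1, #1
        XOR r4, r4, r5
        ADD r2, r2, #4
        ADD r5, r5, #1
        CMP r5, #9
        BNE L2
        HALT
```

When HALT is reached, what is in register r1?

2132

after MOV r1, #3: r1=3
after MOV r4, #10: r4=10
after MOV r5, #3: r5=3
after MOV r2, #0: r2=0
after LDR r4, [r2]: r4=M[0]=18
after ADD r1, r1, r4: r1=3+18=21
after LSL r1, r1, #1: r1=21<<1=42
after XOR r4, r4, r5: r4=18^3=17
after ADD r2, r2, #4: r2=0+4=4
after ADD r5, r5, #1: r5=3+1=4
CMP r5, #9  (cmp 4,9)
BNE L2: taken
after LDR r4, [r2]: r4=M[4]=7
after ADD r1, r1, r4: r1=42+7=49
after LSL r1, r1, #1: r1=49<<1=98
after XOR r4, r4, r5: r4=7^4=3
after ADD r2, r2, #4: r2=4+4=8
after ADD r5, r5, #1: r5=4+1=5
CMP r5, #9  (cmp 5,9)
BNE L2: taken
after LDR r4, [r2]: r4=M[8]=16
after ADD r1, r1, r4: r1=98+16=114
after LSL r1, r1, #1: r1=114<<1=228
after XOR r4, r4, r5: r4=16^5=21
after ADD r2, r2, #4: r2=8+4=12
after ADD r5, r5, #1: r5=5+1=6
CMP r5, #9  (cmp 6,9)
BNE L2: taken
after LDR r4, [r2]: r4=M[12]=24
after ADD r1, r1, r4: r1=228+24=252
after LSL r1, r1, #1: r1=252<<1=504
after XOR r4, r4, r5: r4=24^6=30
after ADD r2, r2, #4: r2=12+4=16
after ADD r5, r5, #1: r5=6+1=7
CMP r5, #9  (cmp 7,9)
BNE L2: taken
after LDR r4, [r2]: r4=M[16]=23
after ADD r1, r1, r4: r1=504+23=527
after LSL r1, r1, #1: r1=527<<1=1054
after XOR r4, r4, r5: r4=23^7=16
after ADD r2, r2, #4: r2=16+4=20
after ADD r5, r5, #1: r5=7+1=8
CMP r5, #9  (cmp 8,9)
BNE L2: taken
after LDR r4, [r2]: r4=M[20]=12
after ADD r1, r1, r4: r1=1054+12=1066
after LSL r1, r1, #1: r1=1066<<1=2132
after XOR r4, r4, r5: r4=12^8=4
after ADD r2, r2, #4: r2=20+4=24
after ADD r5, r5, #1: r5=8+1=9
CMP r5, #9  (cmp 9,9)
BNE L2: not taken
halt.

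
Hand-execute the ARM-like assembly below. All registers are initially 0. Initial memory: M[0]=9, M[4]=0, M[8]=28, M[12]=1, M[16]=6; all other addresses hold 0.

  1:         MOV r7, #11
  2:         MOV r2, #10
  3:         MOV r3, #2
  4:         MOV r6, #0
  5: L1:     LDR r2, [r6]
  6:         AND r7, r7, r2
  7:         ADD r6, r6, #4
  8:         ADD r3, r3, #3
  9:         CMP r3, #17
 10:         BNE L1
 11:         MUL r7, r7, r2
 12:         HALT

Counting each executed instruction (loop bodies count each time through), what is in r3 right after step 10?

5

MOV r7, #11 → r7=11
MOV r2, #10 → r2=10
MOV r3, #2 → r3=2
MOV r6, #0 → r6=0
LDR r2, [r6] → r2=M[0]=9
AND r7, r7, r2 → r7=11&9=9
ADD r6, r6, #4 → r6=0+4=4
ADD r3, r3, #3 → r3=2+3=5
CMP r3, #17  (cmp 5,17)
BNE L1: taken
After step 10: r3 = 5.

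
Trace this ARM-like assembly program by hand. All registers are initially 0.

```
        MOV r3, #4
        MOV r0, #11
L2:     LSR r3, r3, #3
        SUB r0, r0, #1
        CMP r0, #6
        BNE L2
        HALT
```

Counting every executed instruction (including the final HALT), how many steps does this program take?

MOV r3, #4 → r3=4
MOV r0, #11 → r0=11
LSR r3, r3, #3 → r3=4>>3=0
SUB r0, r0, #1 → r0=11-1=10
CMP r0, #6  (cmp 10,6)
BNE L2: taken
LSR r3, r3, #3 → r3=0>>3=0
SUB r0, r0, #1 → r0=10-1=9
CMP r0, #6  (cmp 9,6)
BNE L2: taken
LSR r3, r3, #3 → r3=0>>3=0
SUB r0, r0, #1 → r0=9-1=8
CMP r0, #6  (cmp 8,6)
BNE L2: taken
LSR r3, r3, #3 → r3=0>>3=0
SUB r0, r0, #1 → r0=8-1=7
CMP r0, #6  (cmp 7,6)
BNE L2: taken
LSR r3, r3, #3 → r3=0>>3=0
SUB r0, r0, #1 → r0=7-1=6
CMP r0, #6  (cmp 6,6)
BNE L2: not taken
halt.
Total executed instructions: 23.

23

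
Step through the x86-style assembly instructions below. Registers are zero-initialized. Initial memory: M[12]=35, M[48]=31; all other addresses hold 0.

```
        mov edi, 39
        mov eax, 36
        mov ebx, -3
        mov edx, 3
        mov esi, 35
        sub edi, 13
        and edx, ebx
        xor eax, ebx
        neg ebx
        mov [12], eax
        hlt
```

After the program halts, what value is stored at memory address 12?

-39

after mov edi, 39: edi=39
after mov eax, 36: eax=36
after mov ebx, -3: ebx=-3
after mov edx, 3: edx=3
after mov esi, 35: esi=35
after sub edi, 13: edi=39-13=26
after and edx, ebx: edx=3&(-3)=1
after xor eax, ebx: eax=36^(-3)=-39
after neg ebx: ebx=-(-3)=3
mov [12], eax → M[12]=-39
halt.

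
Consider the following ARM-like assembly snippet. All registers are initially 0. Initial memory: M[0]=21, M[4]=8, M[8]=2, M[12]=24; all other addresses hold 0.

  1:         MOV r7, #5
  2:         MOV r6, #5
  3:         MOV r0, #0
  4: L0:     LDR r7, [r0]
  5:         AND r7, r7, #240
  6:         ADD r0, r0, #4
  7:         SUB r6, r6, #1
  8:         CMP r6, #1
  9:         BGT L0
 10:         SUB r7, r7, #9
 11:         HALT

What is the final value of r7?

MOV r7, #5 → r7=5
MOV r6, #5 → r6=5
MOV r0, #0 → r0=0
LDR r7, [r0] → r7=M[0]=21
AND r7, r7, #240 → r7=21&240=16
ADD r0, r0, #4 → r0=0+4=4
SUB r6, r6, #1 → r6=5-1=4
CMP r6, #1  (cmp 4,1)
BGT L0: taken
LDR r7, [r0] → r7=M[4]=8
AND r7, r7, #240 → r7=8&240=0
ADD r0, r0, #4 → r0=4+4=8
SUB r6, r6, #1 → r6=4-1=3
CMP r6, #1  (cmp 3,1)
BGT L0: taken
LDR r7, [r0] → r7=M[8]=2
AND r7, r7, #240 → r7=2&240=0
ADD r0, r0, #4 → r0=8+4=12
SUB r6, r6, #1 → r6=3-1=2
CMP r6, #1  (cmp 2,1)
BGT L0: taken
LDR r7, [r0] → r7=M[12]=24
AND r7, r7, #240 → r7=24&240=16
ADD r0, r0, #4 → r0=12+4=16
SUB r6, r6, #1 → r6=2-1=1
CMP r6, #1  (cmp 1,1)
BGT L0: not taken
SUB r7, r7, #9 → r7=16-9=7
halt.

7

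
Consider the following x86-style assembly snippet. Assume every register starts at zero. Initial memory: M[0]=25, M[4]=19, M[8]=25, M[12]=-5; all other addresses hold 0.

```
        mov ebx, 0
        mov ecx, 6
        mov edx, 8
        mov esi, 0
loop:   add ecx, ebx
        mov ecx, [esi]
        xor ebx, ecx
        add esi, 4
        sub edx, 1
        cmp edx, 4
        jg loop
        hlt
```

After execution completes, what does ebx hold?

ebx=0
ecx=6
edx=8
esi=0
ecx=6+0=6
ecx=M[0]=25
ebx=0^25=25
esi=0+4=4
edx=8-1=7
cmp edx, 4  (cmp 7,4)
jg loop: taken
ecx=25+25=50
ecx=M[4]=19
ebx=25^19=10
esi=4+4=8
edx=7-1=6
cmp edx, 4  (cmp 6,4)
jg loop: taken
ecx=19+10=29
ecx=M[8]=25
ebx=10^25=19
esi=8+4=12
edx=6-1=5
cmp edx, 4  (cmp 5,4)
jg loop: taken
ecx=25+19=44
ecx=M[12]=-5
ebx=19^(-5)=-24
esi=12+4=16
edx=5-1=4
cmp edx, 4  (cmp 4,4)
jg loop: not taken
halt.

-24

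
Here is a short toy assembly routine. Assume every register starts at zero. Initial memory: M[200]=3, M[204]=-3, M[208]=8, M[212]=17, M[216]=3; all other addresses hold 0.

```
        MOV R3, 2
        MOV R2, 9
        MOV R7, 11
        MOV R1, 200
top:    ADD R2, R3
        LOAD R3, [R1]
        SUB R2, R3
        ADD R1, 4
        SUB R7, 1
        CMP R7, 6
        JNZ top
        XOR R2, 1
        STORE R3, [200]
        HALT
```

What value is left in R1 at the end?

220

R3=2
R2=9
R7=11
R1=200
R2=9+2=11
R3=M[200]=3
R2=11-3=8
R1=200+4=204
R7=11-1=10
CMP R7, 6  (cmp 10,6)
JNZ top: taken
R2=8+3=11
R3=M[204]=-3
R2=11-(-3)=14
R1=204+4=208
R7=10-1=9
CMP R7, 6  (cmp 9,6)
JNZ top: taken
R2=14+(-3)=11
R3=M[208]=8
R2=11-8=3
R1=208+4=212
R7=9-1=8
CMP R7, 6  (cmp 8,6)
JNZ top: taken
R2=3+8=11
R3=M[212]=17
R2=11-17=-6
R1=212+4=216
R7=8-1=7
CMP R7, 6  (cmp 7,6)
JNZ top: taken
R2=(-6)+17=11
R3=M[216]=3
R2=11-3=8
R1=216+4=220
R7=7-1=6
CMP R7, 6  (cmp 6,6)
JNZ top: not taken
R2=8^1=9
STORE R3, [200] → M[200]=3
halt.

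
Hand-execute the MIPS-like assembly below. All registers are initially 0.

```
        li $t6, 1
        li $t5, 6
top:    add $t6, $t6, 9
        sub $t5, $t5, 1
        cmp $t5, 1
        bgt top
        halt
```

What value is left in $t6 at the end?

46

li $t6, 1 → $t6=1
li $t5, 6 → $t5=6
add $t6, $t6, 9 → $t6=1+9=10
sub $t5, $t5, 1 → $t5=6-1=5
cmp $t5, 1  (cmp 5,1)
bgt top: taken
add $t6, $t6, 9 → $t6=10+9=19
sub $t5, $t5, 1 → $t5=5-1=4
cmp $t5, 1  (cmp 4,1)
bgt top: taken
add $t6, $t6, 9 → $t6=19+9=28
sub $t5, $t5, 1 → $t5=4-1=3
cmp $t5, 1  (cmp 3,1)
bgt top: taken
add $t6, $t6, 9 → $t6=28+9=37
sub $t5, $t5, 1 → $t5=3-1=2
cmp $t5, 1  (cmp 2,1)
bgt top: taken
add $t6, $t6, 9 → $t6=37+9=46
sub $t5, $t5, 1 → $t5=2-1=1
cmp $t5, 1  (cmp 1,1)
bgt top: not taken
halt.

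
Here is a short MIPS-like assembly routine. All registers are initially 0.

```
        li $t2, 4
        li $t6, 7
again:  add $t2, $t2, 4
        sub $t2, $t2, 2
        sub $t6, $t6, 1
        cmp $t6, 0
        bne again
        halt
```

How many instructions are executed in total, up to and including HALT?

38

after li $t2, 4: $t2=4
after li $t6, 7: $t6=7
after add $t2, $t2, 4: $t2=4+4=8
after sub $t2, $t2, 2: $t2=8-2=6
after sub $t6, $t6, 1: $t6=7-1=6
cmp $t6, 0  (cmp 6,0)
bne again: taken
after add $t2, $t2, 4: $t2=6+4=10
after sub $t2, $t2, 2: $t2=10-2=8
after sub $t6, $t6, 1: $t6=6-1=5
cmp $t6, 0  (cmp 5,0)
bne again: taken
after add $t2, $t2, 4: $t2=8+4=12
after sub $t2, $t2, 2: $t2=12-2=10
after sub $t6, $t6, 1: $t6=5-1=4
cmp $t6, 0  (cmp 4,0)
bne again: taken
after add $t2, $t2, 4: $t2=10+4=14
after sub $t2, $t2, 2: $t2=14-2=12
after sub $t6, $t6, 1: $t6=4-1=3
cmp $t6, 0  (cmp 3,0)
bne again: taken
after add $t2, $t2, 4: $t2=12+4=16
after sub $t2, $t2, 2: $t2=16-2=14
after sub $t6, $t6, 1: $t6=3-1=2
cmp $t6, 0  (cmp 2,0)
bne again: taken
after add $t2, $t2, 4: $t2=14+4=18
after sub $t2, $t2, 2: $t2=18-2=16
after sub $t6, $t6, 1: $t6=2-1=1
cmp $t6, 0  (cmp 1,0)
bne again: taken
after add $t2, $t2, 4: $t2=16+4=20
after sub $t2, $t2, 2: $t2=20-2=18
after sub $t6, $t6, 1: $t6=1-1=0
cmp $t6, 0  (cmp 0,0)
bne again: not taken
halt.
Total executed instructions: 38.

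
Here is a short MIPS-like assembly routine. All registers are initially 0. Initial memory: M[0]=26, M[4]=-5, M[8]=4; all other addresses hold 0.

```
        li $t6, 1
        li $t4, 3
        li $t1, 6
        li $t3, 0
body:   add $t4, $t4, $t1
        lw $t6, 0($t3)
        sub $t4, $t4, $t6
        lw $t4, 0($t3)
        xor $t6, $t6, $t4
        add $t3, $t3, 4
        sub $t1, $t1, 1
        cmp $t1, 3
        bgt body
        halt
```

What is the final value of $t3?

12

li $t6, 1 → $t6=1
li $t4, 3 → $t4=3
li $t1, 6 → $t1=6
li $t3, 0 → $t3=0
add $t4, $t4, $t1 → $t4=3+6=9
lw $t6, 0($t3) → $t6=M[0]=26
sub $t4, $t4, $t6 → $t4=9-26=-17
lw $t4, 0($t3) → $t4=M[0]=26
xor $t6, $t6, $t4 → $t6=26^26=0
add $t3, $t3, 4 → $t3=0+4=4
sub $t1, $t1, 1 → $t1=6-1=5
cmp $t1, 3  (cmp 5,3)
bgt body: taken
add $t4, $t4, $t1 → $t4=26+5=31
lw $t6, 0($t3) → $t6=M[4]=-5
sub $t4, $t4, $t6 → $t4=31-(-5)=36
lw $t4, 0($t3) → $t4=M[4]=-5
xor $t6, $t6, $t4 → $t6=(-5)^(-5)=0
add $t3, $t3, 4 → $t3=4+4=8
sub $t1, $t1, 1 → $t1=5-1=4
cmp $t1, 3  (cmp 4,3)
bgt body: taken
add $t4, $t4, $t1 → $t4=(-5)+4=-1
lw $t6, 0($t3) → $t6=M[8]=4
sub $t4, $t4, $t6 → $t4=(-1)-4=-5
lw $t4, 0($t3) → $t4=M[8]=4
xor $t6, $t6, $t4 → $t6=4^4=0
add $t3, $t3, 4 → $t3=8+4=12
sub $t1, $t1, 1 → $t1=4-1=3
cmp $t1, 3  (cmp 3,3)
bgt body: not taken
halt.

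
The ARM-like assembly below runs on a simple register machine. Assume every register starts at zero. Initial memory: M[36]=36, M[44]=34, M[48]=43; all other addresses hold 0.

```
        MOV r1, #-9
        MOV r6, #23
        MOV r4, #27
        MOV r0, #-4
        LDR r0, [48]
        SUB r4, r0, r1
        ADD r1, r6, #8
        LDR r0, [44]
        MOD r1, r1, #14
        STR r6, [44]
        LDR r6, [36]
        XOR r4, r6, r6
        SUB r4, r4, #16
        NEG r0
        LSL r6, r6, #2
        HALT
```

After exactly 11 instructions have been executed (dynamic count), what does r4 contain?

52

after MOV r1, #-9: r1=-9
after MOV r6, #23: r6=23
after MOV r4, #27: r4=27
after MOV r0, #-4: r0=-4
after LDR r0, [48]: r0=M[48]=43
after SUB r4, r0, r1: r4=43-(-9)=52
after ADD r1, r6, #8: r1=23+8=31
after LDR r0, [44]: r0=M[44]=34
after MOD r1, r1, #14: r1=31%14=3
STR r6, [44] → M[44]=23
after LDR r6, [36]: r6=M[36]=36
After step 11: r4 = 52.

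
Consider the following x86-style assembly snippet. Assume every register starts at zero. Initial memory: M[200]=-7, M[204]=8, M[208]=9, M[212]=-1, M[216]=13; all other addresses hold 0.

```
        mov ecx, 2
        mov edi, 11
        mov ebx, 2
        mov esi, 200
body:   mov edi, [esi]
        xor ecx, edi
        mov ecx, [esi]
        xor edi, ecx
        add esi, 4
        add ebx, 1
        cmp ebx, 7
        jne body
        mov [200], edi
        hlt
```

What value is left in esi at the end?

220

ecx=2
edi=11
ebx=2
esi=200
edi=M[200]=-7
ecx=2^(-7)=-5
ecx=M[200]=-7
edi=(-7)^(-7)=0
esi=200+4=204
ebx=2+1=3
cmp ebx, 7  (cmp 3,7)
jne body: taken
edi=M[204]=8
ecx=(-7)^8=-15
ecx=M[204]=8
edi=8^8=0
esi=204+4=208
ebx=3+1=4
cmp ebx, 7  (cmp 4,7)
jne body: taken
edi=M[208]=9
ecx=8^9=1
ecx=M[208]=9
edi=9^9=0
esi=208+4=212
ebx=4+1=5
cmp ebx, 7  (cmp 5,7)
jne body: taken
edi=M[212]=-1
ecx=9^(-1)=-10
ecx=M[212]=-1
edi=(-1)^(-1)=0
esi=212+4=216
ebx=5+1=6
cmp ebx, 7  (cmp 6,7)
jne body: taken
edi=M[216]=13
ecx=(-1)^13=-14
ecx=M[216]=13
edi=13^13=0
esi=216+4=220
ebx=6+1=7
cmp ebx, 7  (cmp 7,7)
jne body: not taken
mov [200], edi → M[200]=0
halt.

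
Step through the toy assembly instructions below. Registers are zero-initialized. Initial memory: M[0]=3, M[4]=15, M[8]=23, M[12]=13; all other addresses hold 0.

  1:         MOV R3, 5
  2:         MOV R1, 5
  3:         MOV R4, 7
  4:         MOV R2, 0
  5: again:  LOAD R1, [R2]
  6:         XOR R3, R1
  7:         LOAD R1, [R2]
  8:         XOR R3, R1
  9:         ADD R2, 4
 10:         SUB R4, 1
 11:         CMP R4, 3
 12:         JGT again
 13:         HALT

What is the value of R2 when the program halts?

MOV R3, 5 → R3=5
MOV R1, 5 → R1=5
MOV R4, 7 → R4=7
MOV R2, 0 → R2=0
LOAD R1, [R2] → R1=M[0]=3
XOR R3, R1 → R3=5^3=6
LOAD R1, [R2] → R1=M[0]=3
XOR R3, R1 → R3=6^3=5
ADD R2, 4 → R2=0+4=4
SUB R4, 1 → R4=7-1=6
CMP R4, 3  (cmp 6,3)
JGT again: taken
LOAD R1, [R2] → R1=M[4]=15
XOR R3, R1 → R3=5^15=10
LOAD R1, [R2] → R1=M[4]=15
XOR R3, R1 → R3=10^15=5
ADD R2, 4 → R2=4+4=8
SUB R4, 1 → R4=6-1=5
CMP R4, 3  (cmp 5,3)
JGT again: taken
LOAD R1, [R2] → R1=M[8]=23
XOR R3, R1 → R3=5^23=18
LOAD R1, [R2] → R1=M[8]=23
XOR R3, R1 → R3=18^23=5
ADD R2, 4 → R2=8+4=12
SUB R4, 1 → R4=5-1=4
CMP R4, 3  (cmp 4,3)
JGT again: taken
LOAD R1, [R2] → R1=M[12]=13
XOR R3, R1 → R3=5^13=8
LOAD R1, [R2] → R1=M[12]=13
XOR R3, R1 → R3=8^13=5
ADD R2, 4 → R2=12+4=16
SUB R4, 1 → R4=4-1=3
CMP R4, 3  (cmp 3,3)
JGT again: not taken
halt.

16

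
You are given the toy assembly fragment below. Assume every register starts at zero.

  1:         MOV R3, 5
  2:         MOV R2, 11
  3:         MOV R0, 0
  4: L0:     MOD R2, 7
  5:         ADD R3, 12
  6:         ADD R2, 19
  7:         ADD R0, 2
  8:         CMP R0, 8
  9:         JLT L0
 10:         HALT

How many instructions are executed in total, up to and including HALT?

after MOV R3, 5: R3=5
after MOV R2, 11: R2=11
after MOV R0, 0: R0=0
after MOD R2, 7: R2=11%7=4
after ADD R3, 12: R3=5+12=17
after ADD R2, 19: R2=4+19=23
after ADD R0, 2: R0=0+2=2
CMP R0, 8  (cmp 2,8)
JLT L0: taken
after MOD R2, 7: R2=23%7=2
after ADD R3, 12: R3=17+12=29
after ADD R2, 19: R2=2+19=21
after ADD R0, 2: R0=2+2=4
CMP R0, 8  (cmp 4,8)
JLT L0: taken
after MOD R2, 7: R2=21%7=0
after ADD R3, 12: R3=29+12=41
after ADD R2, 19: R2=0+19=19
after ADD R0, 2: R0=4+2=6
CMP R0, 8  (cmp 6,8)
JLT L0: taken
after MOD R2, 7: R2=19%7=5
after ADD R3, 12: R3=41+12=53
after ADD R2, 19: R2=5+19=24
after ADD R0, 2: R0=6+2=8
CMP R0, 8  (cmp 8,8)
JLT L0: not taken
halt.
Total executed instructions: 28.

28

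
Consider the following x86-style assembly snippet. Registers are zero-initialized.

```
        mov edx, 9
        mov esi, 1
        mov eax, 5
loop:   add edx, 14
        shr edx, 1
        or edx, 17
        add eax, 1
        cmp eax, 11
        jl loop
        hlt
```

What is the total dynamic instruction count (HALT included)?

40

edx=9
esi=1
eax=5
edx=9+14=23
edx=23>>1=11
edx=11|17=27
eax=5+1=6
cmp eax, 11  (cmp 6,11)
jl loop: taken
edx=27+14=41
edx=41>>1=20
edx=20|17=21
eax=6+1=7
cmp eax, 11  (cmp 7,11)
jl loop: taken
edx=21+14=35
edx=35>>1=17
edx=17|17=17
eax=7+1=8
cmp eax, 11  (cmp 8,11)
jl loop: taken
edx=17+14=31
edx=31>>1=15
edx=15|17=31
eax=8+1=9
cmp eax, 11  (cmp 9,11)
jl loop: taken
edx=31+14=45
edx=45>>1=22
edx=22|17=23
eax=9+1=10
cmp eax, 11  (cmp 10,11)
jl loop: taken
edx=23+14=37
edx=37>>1=18
edx=18|17=19
eax=10+1=11
cmp eax, 11  (cmp 11,11)
jl loop: not taken
halt.
Total executed instructions: 40.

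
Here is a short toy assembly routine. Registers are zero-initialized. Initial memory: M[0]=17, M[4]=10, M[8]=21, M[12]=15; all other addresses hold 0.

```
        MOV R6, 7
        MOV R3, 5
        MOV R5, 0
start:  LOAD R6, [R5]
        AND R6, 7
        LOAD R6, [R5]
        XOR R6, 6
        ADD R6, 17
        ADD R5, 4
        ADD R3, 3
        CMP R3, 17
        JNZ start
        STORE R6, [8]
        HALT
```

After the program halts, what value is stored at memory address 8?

MOV R6, 7 → R6=7
MOV R3, 5 → R3=5
MOV R5, 0 → R5=0
LOAD R6, [R5] → R6=M[0]=17
AND R6, 7 → R6=17&7=1
LOAD R6, [R5] → R6=M[0]=17
XOR R6, 6 → R6=17^6=23
ADD R6, 17 → R6=23+17=40
ADD R5, 4 → R5=0+4=4
ADD R3, 3 → R3=5+3=8
CMP R3, 17  (cmp 8,17)
JNZ start: taken
LOAD R6, [R5] → R6=M[4]=10
AND R6, 7 → R6=10&7=2
LOAD R6, [R5] → R6=M[4]=10
XOR R6, 6 → R6=10^6=12
ADD R6, 17 → R6=12+17=29
ADD R5, 4 → R5=4+4=8
ADD R3, 3 → R3=8+3=11
CMP R3, 17  (cmp 11,17)
JNZ start: taken
LOAD R6, [R5] → R6=M[8]=21
AND R6, 7 → R6=21&7=5
LOAD R6, [R5] → R6=M[8]=21
XOR R6, 6 → R6=21^6=19
ADD R6, 17 → R6=19+17=36
ADD R5, 4 → R5=8+4=12
ADD R3, 3 → R3=11+3=14
CMP R3, 17  (cmp 14,17)
JNZ start: taken
LOAD R6, [R5] → R6=M[12]=15
AND R6, 7 → R6=15&7=7
LOAD R6, [R5] → R6=M[12]=15
XOR R6, 6 → R6=15^6=9
ADD R6, 17 → R6=9+17=26
ADD R5, 4 → R5=12+4=16
ADD R3, 3 → R3=14+3=17
CMP R3, 17  (cmp 17,17)
JNZ start: not taken
STORE R6, [8] → M[8]=26
halt.

26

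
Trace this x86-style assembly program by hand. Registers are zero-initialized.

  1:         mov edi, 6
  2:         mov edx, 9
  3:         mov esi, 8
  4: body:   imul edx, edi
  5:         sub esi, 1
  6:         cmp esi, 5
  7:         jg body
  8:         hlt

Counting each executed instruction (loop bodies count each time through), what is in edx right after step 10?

324

after mov edi, 6: edi=6
after mov edx, 9: edx=9
after mov esi, 8: esi=8
after imul edx, edi: edx=9*6=54
after sub esi, 1: esi=8-1=7
cmp esi, 5  (cmp 7,5)
jg body: taken
after imul edx, edi: edx=54*6=324
after sub esi, 1: esi=7-1=6
cmp esi, 5  (cmp 6,5)
After step 10: edx = 324.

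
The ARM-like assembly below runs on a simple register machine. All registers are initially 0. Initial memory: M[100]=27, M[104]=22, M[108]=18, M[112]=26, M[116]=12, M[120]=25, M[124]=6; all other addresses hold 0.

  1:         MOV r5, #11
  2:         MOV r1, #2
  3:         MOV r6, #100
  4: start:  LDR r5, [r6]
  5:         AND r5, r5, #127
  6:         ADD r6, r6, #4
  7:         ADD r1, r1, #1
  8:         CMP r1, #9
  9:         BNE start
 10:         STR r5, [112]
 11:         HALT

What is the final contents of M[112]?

6

after MOV r5, #11: r5=11
after MOV r1, #2: r1=2
after MOV r6, #100: r6=100
after LDR r5, [r6]: r5=M[100]=27
after AND r5, r5, #127: r5=27&127=27
after ADD r6, r6, #4: r6=100+4=104
after ADD r1, r1, #1: r1=2+1=3
CMP r1, #9  (cmp 3,9)
BNE start: taken
after LDR r5, [r6]: r5=M[104]=22
after AND r5, r5, #127: r5=22&127=22
after ADD r6, r6, #4: r6=104+4=108
after ADD r1, r1, #1: r1=3+1=4
CMP r1, #9  (cmp 4,9)
BNE start: taken
after LDR r5, [r6]: r5=M[108]=18
after AND r5, r5, #127: r5=18&127=18
after ADD r6, r6, #4: r6=108+4=112
after ADD r1, r1, #1: r1=4+1=5
CMP r1, #9  (cmp 5,9)
BNE start: taken
after LDR r5, [r6]: r5=M[112]=26
after AND r5, r5, #127: r5=26&127=26
after ADD r6, r6, #4: r6=112+4=116
after ADD r1, r1, #1: r1=5+1=6
CMP r1, #9  (cmp 6,9)
BNE start: taken
after LDR r5, [r6]: r5=M[116]=12
after AND r5, r5, #127: r5=12&127=12
after ADD r6, r6, #4: r6=116+4=120
after ADD r1, r1, #1: r1=6+1=7
CMP r1, #9  (cmp 7,9)
BNE start: taken
after LDR r5, [r6]: r5=M[120]=25
after AND r5, r5, #127: r5=25&127=25
after ADD r6, r6, #4: r6=120+4=124
after ADD r1, r1, #1: r1=7+1=8
CMP r1, #9  (cmp 8,9)
BNE start: taken
after LDR r5, [r6]: r5=M[124]=6
after AND r5, r5, #127: r5=6&127=6
after ADD r6, r6, #4: r6=124+4=128
after ADD r1, r1, #1: r1=8+1=9
CMP r1, #9  (cmp 9,9)
BNE start: not taken
STR r5, [112] → M[112]=6
halt.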